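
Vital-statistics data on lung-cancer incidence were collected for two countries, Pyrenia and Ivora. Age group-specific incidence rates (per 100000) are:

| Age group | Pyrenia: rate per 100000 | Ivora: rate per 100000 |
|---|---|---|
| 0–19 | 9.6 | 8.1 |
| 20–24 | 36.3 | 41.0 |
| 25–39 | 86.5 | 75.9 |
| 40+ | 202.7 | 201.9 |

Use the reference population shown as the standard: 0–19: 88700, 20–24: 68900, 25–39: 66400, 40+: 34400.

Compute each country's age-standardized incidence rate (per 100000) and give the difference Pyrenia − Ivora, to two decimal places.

2.09

Standard total = 258400; weights = 0.3433, 0.2666, 0.2570, 0.1331.
Pyrenia: 0.3433×9.6 + 0.2666×36.3 + 0.2570×86.5 + 0.1331×202.7 = 62.1868 per 100000.
Ivora: 0.3433×8.1 + 0.2666×41.0 + 0.2570×75.9 + 0.1331×201.9 = 60.0948 per 100000.
Difference = 62.1868 − 60.0948 = 2.0920.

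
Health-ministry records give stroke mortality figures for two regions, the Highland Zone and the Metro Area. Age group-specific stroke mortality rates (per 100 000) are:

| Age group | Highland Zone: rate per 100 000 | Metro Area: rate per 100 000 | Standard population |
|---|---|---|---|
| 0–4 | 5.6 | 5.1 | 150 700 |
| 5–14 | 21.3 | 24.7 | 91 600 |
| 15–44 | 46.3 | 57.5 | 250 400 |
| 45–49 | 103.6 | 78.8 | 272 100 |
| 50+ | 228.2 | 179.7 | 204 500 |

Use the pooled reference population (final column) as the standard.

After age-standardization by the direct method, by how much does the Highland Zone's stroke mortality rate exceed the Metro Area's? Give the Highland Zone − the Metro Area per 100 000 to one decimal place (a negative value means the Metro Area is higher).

Standard total = 969 300; weights = 0.1555, 0.0945, 0.2583, 0.2807, 0.2110.
The Highland Zone: 0.1555×5.6 + 0.0945×21.3 + 0.2583×46.3 + 0.2807×103.6 + 0.2110×228.2 = 92.0716 per 100 000.
The Metro Area: 0.1555×5.1 + 0.0945×24.7 + 0.2583×57.5 + 0.2807×78.8 + 0.2110×179.7 = 78.0143 per 100 000.
Difference = 92.0716 − 78.0143 = 14.0573.

14.1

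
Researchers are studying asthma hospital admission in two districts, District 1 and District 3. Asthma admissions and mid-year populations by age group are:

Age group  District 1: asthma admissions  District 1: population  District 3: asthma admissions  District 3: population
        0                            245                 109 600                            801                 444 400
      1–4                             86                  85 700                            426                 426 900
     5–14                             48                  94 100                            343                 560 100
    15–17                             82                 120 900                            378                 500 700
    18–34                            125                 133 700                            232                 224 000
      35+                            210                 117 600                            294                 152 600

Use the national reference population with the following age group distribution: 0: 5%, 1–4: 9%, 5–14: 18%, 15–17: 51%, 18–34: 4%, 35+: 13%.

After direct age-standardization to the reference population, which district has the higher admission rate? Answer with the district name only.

District 3

Age-specific rates per 10 000 for District 1: 22.35, 10.04, 5.10, 6.78, 9.35, 17.86.
For District 3: 18.02, 9.98, 6.12, 7.55, 10.36, 19.27.
Standard weights: 0.05, 0.09, 0.18, 0.51, 0.04, 0.13.
District 1: 0.0500×22.35 + 0.0900×10.04 + 0.1800×5.10 + 0.5100×6.78 + 0.0400×9.35 + 0.1300×17.86 = 9.0935 per 10 000.
District 3: 0.0500×18.02 + 0.0900×9.98 + 0.1800×6.12 + 0.5100×7.55 + 0.0400×10.36 + 0.1300×19.27 = 9.6707 per 10 000.
The crude rates (12.03 vs 10.72) would put District 1 higher, but that reflects its age composition; once standardized to a common age structure, District 3 has the higher underlying rate.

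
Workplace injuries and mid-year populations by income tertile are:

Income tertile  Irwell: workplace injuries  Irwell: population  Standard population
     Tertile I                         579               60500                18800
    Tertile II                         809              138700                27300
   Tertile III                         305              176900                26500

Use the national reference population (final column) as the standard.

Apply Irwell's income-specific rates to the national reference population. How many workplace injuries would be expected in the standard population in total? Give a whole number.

Income-specific rates per 10000 for Irwell: 95.70, 58.33, 17.24.
Expected workplace injuries = Σ (standard pop × income-specific rate ÷ 10000)
= 18800×95.70/10000 + 27300×58.33/10000 + 26500×17.24/10000
= 179.92 + 159.23 + 45.69 = 384.84.

385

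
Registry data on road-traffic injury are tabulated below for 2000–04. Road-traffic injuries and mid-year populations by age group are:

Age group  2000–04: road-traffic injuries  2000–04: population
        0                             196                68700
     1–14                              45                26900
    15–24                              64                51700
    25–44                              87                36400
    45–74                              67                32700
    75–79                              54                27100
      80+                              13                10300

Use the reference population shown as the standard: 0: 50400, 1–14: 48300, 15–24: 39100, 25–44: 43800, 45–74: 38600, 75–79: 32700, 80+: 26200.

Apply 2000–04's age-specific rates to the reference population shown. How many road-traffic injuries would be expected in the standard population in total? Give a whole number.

Age-specific rates per 100000 for 2000–04: 285.30, 167.29, 123.79, 239.01, 204.89, 199.26, 126.21.
Expected road-traffic injuries = Σ (standard pop × age-specific rate ÷ 100000)
= 50400×285.30/100000 + 48300×167.29/100000 + 39100×123.79/100000 + 43800×239.01/100000 + 38600×204.89/100000 + 32700×199.26/100000 + 26200×126.21/100000
= 143.79 + 80.80 + 48.40 + 104.69 + 79.09 + 65.16 + 33.07 = 554.99.

555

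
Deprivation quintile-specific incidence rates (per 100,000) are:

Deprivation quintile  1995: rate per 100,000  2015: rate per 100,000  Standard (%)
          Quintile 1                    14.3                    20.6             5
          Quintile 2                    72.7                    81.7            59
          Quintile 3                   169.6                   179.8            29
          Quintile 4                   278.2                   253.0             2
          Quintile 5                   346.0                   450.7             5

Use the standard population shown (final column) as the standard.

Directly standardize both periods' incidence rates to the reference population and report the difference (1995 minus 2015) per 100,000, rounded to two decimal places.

Standard weights: 0.05, 0.59, 0.29, 0.02, 0.05.
1995: 0.0500×14.3 + 0.5900×72.7 + 0.2900×169.6 + 0.0200×278.2 + 0.0500×346.0 = 115.6560 per 100,000.
2015: 0.0500×20.6 + 0.5900×81.7 + 0.2900×179.8 + 0.0200×253.0 + 0.0500×450.7 = 128.9700 per 100,000.
Difference = 115.6560 − 128.9700 = -13.3140.

-13.31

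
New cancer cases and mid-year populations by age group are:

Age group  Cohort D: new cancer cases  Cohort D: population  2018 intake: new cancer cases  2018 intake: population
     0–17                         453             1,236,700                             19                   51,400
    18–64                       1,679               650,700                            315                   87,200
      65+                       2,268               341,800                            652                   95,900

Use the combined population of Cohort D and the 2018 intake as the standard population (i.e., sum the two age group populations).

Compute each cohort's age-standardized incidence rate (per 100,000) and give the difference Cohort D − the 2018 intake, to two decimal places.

Age-specific rates per 100,000 for Cohort D: 36.63, 258.03, 663.55.
For the 2018 intake: 36.96, 361.24, 679.87.
Combined standard total = 2,463,700; weights = 0.5228, 0.2995, 0.1777.
Cohort D: 0.5228×36.63 + 0.2995×258.03 + 0.1777×663.55 = 214.3187 per 100,000.
The 2018 intake: 0.5228×36.96 + 0.2995×361.24 + 0.1777×679.87 = 248.3069 per 100,000.
Difference = 214.3187 − 248.3069 = -33.9882.

-33.99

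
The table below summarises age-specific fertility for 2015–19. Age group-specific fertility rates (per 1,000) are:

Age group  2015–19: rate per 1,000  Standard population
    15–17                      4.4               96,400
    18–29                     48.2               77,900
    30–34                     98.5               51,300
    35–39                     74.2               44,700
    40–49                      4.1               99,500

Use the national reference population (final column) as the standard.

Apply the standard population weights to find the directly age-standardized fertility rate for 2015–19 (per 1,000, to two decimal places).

35.04

Standard total = 369,800; weights = 0.2607, 0.2107, 0.1387, 0.1209, 0.2691.
Standardized rate: 0.2607×4.4 + 0.2107×48.2 + 0.1387×98.5 + 0.1209×74.2 + 0.2691×4.1 = 35.0370 per 1,000.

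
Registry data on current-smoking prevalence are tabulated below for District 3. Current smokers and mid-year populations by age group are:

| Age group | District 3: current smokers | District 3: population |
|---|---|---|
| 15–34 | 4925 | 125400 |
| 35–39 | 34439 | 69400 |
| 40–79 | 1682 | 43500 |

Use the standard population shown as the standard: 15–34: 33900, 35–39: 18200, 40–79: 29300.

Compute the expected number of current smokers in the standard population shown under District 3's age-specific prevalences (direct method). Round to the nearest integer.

Age-specific rates per 1000 for District 3: 39.274, 496.239, 38.667.
Expected current smokers = Σ (standard pop × age-specific rate ÷ 1000)
= 33900×39.274/1000 + 18200×496.239/1000 + 29300×38.667/1000
= 1331.40 + 9031.55 + 1132.93 = 11495.89.

11496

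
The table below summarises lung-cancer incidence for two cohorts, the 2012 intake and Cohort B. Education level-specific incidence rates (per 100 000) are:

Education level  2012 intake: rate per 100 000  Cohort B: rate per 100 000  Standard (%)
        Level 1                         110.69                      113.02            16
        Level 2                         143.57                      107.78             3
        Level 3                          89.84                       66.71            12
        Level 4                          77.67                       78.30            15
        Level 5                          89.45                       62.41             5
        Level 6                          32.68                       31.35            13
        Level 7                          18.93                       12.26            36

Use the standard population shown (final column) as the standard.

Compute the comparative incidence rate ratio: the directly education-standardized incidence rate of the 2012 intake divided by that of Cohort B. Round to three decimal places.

1.139

Standard weights: 0.16, 0.03, 0.12, 0.15, 0.05, 0.13, 0.36.
The 2012 intake: 0.1600×110.69 + 0.0300×143.57 + 0.1200×89.84 + 0.1500×77.67 + 0.0500×89.45 + 0.1300×32.68 + 0.3600×18.93 = 59.9845 per 100 000.
Cohort B: 0.1600×113.02 + 0.0300×107.78 + 0.1200×66.71 + 0.1500×78.30 + 0.0500×62.41 + 0.1300×31.35 + 0.3600×12.26 = 52.6764 per 100 000.
Ratio = 59.9845 ÷ 52.6764 = 1.13874.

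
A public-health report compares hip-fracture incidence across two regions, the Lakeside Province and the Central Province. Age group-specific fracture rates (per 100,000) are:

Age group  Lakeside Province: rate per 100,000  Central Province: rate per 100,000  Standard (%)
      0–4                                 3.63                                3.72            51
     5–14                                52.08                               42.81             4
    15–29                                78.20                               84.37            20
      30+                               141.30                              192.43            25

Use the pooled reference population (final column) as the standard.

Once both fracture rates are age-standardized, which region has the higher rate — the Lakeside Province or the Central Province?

Central Province

Standard weights: 0.51, 0.04, 0.20, 0.25.
The Lakeside Province: 0.5100×3.63 + 0.0400×52.08 + 0.2000×78.20 + 0.2500×141.30 = 54.8995 per 100,000.
The Central Province: 0.5100×3.72 + 0.0400×42.81 + 0.2000×84.37 + 0.2500×192.43 = 68.5911 per 100,000.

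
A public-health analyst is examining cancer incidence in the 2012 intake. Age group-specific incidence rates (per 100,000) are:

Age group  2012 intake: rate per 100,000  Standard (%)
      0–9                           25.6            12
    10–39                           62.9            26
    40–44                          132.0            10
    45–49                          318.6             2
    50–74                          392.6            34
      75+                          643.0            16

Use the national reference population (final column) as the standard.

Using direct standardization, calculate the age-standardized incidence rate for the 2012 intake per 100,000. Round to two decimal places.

275.36

Standard weights: 0.12, 0.26, 0.10, 0.02, 0.34, 0.16.
Standardized rate: 0.1200×25.6 + 0.2600×62.9 + 0.1000×132.0 + 0.0200×318.6 + 0.3400×392.6 + 0.1600×643.0 = 275.3620 per 100,000.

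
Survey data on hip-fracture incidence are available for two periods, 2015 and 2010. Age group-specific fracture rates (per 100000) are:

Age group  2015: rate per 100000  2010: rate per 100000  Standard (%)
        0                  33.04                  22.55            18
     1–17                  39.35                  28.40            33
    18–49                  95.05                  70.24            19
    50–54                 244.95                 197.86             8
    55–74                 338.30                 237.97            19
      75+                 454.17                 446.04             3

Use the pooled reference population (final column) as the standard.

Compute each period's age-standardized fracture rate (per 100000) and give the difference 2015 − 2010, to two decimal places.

33.29

Standard weights: 0.18, 0.33, 0.19, 0.08, 0.19, 0.03.
2015: 0.1800×33.04 + 0.3300×39.35 + 0.1900×95.05 + 0.0800×244.95 + 0.1900×338.30 + 0.0300×454.17 = 134.4903 per 100000.
2010: 0.1800×22.55 + 0.3300×28.40 + 0.1900×70.24 + 0.0800×197.86 + 0.1900×237.97 + 0.0300×446.04 = 101.2009 per 100000.
Difference = 134.4903 − 101.2009 = 33.2894.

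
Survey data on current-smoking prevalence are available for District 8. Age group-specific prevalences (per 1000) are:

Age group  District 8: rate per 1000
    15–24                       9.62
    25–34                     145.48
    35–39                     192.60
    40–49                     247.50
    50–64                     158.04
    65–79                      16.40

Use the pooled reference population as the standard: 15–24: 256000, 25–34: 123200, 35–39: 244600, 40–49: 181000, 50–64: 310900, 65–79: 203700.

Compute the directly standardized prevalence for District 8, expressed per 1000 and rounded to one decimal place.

124.9

Standard total = 1319400; weights = 0.1940, 0.0934, 0.1854, 0.1372, 0.2356, 0.1544.
Standardized rate: 0.1940×9.62 + 0.0934×145.48 + 0.1854×192.60 + 0.1372×247.50 + 0.2356×158.04 + 0.1544×16.40 = 124.8815 per 1000.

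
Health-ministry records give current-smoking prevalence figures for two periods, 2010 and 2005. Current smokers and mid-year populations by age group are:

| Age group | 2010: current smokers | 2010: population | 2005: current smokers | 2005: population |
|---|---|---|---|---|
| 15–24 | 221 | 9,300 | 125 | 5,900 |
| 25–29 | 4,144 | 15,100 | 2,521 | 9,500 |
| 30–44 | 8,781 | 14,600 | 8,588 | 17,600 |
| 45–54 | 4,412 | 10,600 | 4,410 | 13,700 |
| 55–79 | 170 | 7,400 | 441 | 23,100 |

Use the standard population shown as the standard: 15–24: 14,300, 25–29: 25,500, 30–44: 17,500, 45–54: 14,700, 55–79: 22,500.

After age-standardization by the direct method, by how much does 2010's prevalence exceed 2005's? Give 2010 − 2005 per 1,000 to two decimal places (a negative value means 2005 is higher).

Age-specific rates per 1,000 for 2010: 23.763, 274.437, 601.438, 416.226, 22.973.
For 2005: 21.186, 265.368, 487.955, 321.898, 19.091.
Standard total = 94,500; weights = 0.1513, 0.2698, 0.1852, 0.1556, 0.2381.
2010: 0.1513×23.763 + 0.2698×274.437 + 0.1852×601.438 + 0.1556×416.226 + 0.2381×22.973 = 259.2440 per 1,000.
2005: 0.1513×21.186 + 0.2698×265.368 + 0.1852×487.955 + 0.1556×321.898 + 0.2381×19.091 = 219.7937 per 1,000.
Difference = 259.2440 − 219.7937 = 39.4502.

39.45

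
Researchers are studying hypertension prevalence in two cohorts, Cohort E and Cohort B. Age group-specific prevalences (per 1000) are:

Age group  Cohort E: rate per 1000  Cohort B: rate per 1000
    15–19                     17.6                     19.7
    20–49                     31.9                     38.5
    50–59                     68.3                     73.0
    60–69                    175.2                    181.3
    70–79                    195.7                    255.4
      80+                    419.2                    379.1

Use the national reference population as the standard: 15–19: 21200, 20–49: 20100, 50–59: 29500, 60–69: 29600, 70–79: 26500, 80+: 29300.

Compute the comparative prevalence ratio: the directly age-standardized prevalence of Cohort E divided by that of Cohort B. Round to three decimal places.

Standard total = 156200; weights = 0.1357, 0.1287, 0.1889, 0.1895, 0.1697, 0.1876.
Cohort E: 0.1357×17.6 + 0.1287×31.9 + 0.1889×68.3 + 0.1895×175.2 + 0.1697×195.7 + 0.1876×419.2 = 164.4282 per 1000.
Cohort B: 0.1357×19.7 + 0.1287×38.5 + 0.1889×73.0 + 0.1895×181.3 + 0.1697×255.4 + 0.1876×379.1 = 170.2125 per 1000.
Ratio = 164.4282 ÷ 170.2125 = 0.96602.

0.966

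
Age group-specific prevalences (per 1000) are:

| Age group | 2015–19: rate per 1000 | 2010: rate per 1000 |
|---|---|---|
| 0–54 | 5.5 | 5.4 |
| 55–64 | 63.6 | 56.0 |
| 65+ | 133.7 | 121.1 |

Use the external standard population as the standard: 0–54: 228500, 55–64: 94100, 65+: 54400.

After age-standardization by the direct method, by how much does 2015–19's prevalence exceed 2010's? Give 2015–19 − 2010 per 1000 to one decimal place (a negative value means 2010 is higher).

Standard total = 377000; weights = 0.6061, 0.2496, 0.1443.
2015–19: 0.6061×5.5 + 0.2496×63.6 + 0.1443×133.7 = 38.5008 per 1000.
2010: 0.6061×5.4 + 0.2496×56.0 + 0.1443×121.1 = 34.7250 per 1000.
Difference = 38.5008 − 34.7250 = 3.7757.

3.8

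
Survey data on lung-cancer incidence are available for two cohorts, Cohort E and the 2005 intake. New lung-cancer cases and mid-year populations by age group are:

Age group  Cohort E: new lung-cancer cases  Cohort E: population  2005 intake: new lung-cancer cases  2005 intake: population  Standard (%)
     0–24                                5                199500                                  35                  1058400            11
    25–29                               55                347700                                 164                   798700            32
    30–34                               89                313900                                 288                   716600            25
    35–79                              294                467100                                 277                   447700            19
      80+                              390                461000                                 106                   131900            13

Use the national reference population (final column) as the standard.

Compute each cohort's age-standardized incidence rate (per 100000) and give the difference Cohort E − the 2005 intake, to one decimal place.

-3.8

Age-specific rates per 100000 for Cohort E: 2.51, 15.82, 28.35, 62.94, 84.60.
For the 2005 intake: 3.31, 20.53, 40.19, 61.87, 80.36.
Standard weights: 0.11, 0.32, 0.25, 0.19, 0.13.
Cohort E: 0.1100×2.51 + 0.3200×15.82 + 0.2500×28.35 + 0.1900×62.94 + 0.1300×84.60 = 35.3825 per 100000.
The 2005 intake: 0.1100×3.31 + 0.3200×20.53 + 0.2500×40.19 + 0.1900×61.87 + 0.1300×80.36 = 39.1848 per 100000.
Difference = 35.3825 − 39.1848 = -3.8023.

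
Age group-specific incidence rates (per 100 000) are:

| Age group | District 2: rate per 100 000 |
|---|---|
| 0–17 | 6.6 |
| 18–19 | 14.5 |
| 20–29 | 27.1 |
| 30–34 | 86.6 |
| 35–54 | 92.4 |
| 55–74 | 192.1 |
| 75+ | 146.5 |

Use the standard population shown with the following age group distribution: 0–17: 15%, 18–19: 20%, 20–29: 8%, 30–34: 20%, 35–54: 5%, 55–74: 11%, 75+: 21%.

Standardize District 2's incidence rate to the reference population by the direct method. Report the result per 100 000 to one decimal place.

Standard weights: 0.15, 0.20, 0.08, 0.20, 0.05, 0.11, 0.21.
Standardized rate: 0.1500×6.6 + 0.2000×14.5 + 0.0800×27.1 + 0.2000×86.6 + 0.0500×92.4 + 0.1100×192.1 + 0.2100×146.5 = 79.8940 per 100 000.

79.9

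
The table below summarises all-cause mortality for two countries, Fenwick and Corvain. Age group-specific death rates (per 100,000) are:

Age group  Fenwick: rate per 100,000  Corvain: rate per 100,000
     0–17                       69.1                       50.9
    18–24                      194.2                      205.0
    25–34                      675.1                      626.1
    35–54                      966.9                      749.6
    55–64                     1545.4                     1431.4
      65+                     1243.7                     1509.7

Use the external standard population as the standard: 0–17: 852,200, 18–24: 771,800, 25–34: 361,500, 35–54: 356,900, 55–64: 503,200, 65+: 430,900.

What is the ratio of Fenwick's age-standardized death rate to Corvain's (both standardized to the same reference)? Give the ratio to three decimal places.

1.022

Standard total = 3,276,500; weights = 0.2601, 0.2356, 0.1103, 0.1089, 0.1536, 0.1315.
Fenwick: 0.2601×69.1 + 0.2356×194.2 + 0.1103×675.1 + 0.1089×966.9 + 0.1536×1545.4 + 0.1315×1243.7 = 644.4259 per 100,000.
Corvain: 0.2601×50.9 + 0.2356×205.0 + 0.1103×626.1 + 0.1089×749.6 + 0.1536×1431.4 + 0.1315×1509.7 = 630.6344 per 100,000.
Ratio = 644.4259 ÷ 630.6344 = 1.02187.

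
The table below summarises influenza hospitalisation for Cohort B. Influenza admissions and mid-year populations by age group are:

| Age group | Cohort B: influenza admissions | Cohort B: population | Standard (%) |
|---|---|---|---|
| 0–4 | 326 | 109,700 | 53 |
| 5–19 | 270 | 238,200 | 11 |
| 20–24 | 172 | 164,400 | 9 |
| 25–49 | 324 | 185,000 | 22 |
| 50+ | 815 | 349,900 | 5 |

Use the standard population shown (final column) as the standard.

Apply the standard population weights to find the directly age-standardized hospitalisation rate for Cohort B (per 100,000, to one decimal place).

Age-specific rates per 100,000 for Cohort B: 297.17, 113.35, 104.62, 175.14, 232.92.
Standard weights: 0.53, 0.11, 0.09, 0.22, 0.05.
Standardized rate: 0.5300×297.17 + 0.1100×113.35 + 0.0900×104.62 + 0.2200×175.14 + 0.0500×232.92 = 229.5628 per 100,000.

229.6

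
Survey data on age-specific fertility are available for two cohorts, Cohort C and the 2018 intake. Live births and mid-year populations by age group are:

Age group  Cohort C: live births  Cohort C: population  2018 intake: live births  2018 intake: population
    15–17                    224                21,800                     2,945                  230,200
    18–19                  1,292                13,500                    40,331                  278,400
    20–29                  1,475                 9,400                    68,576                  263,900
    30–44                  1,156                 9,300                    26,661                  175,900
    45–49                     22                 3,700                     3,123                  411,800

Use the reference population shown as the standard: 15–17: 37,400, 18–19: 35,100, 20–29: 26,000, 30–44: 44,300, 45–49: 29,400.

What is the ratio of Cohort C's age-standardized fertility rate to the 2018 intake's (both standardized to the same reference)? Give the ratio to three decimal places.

0.701

Age-specific rates per 1,000 for Cohort C: 10.275, 95.704, 156.915, 124.301, 5.946.
For the 2018 intake: 12.793, 144.867, 259.856, 151.569, 7.584.
Standard total = 172,200; weights = 0.2172, 0.2038, 0.1510, 0.2573, 0.1707.
Cohort C: 0.2172×10.275 + 0.2038×95.704 + 0.1510×156.915 + 0.2573×124.301 + 0.1707×5.946 = 78.4241 per 1,000.
The 2018 intake: 0.2172×12.793 + 0.2038×144.867 + 0.1510×259.856 + 0.2573×151.569 + 0.1707×7.584 = 111.8294 per 1,000.
Ratio = 78.4241 ÷ 111.8294 = 0.70128.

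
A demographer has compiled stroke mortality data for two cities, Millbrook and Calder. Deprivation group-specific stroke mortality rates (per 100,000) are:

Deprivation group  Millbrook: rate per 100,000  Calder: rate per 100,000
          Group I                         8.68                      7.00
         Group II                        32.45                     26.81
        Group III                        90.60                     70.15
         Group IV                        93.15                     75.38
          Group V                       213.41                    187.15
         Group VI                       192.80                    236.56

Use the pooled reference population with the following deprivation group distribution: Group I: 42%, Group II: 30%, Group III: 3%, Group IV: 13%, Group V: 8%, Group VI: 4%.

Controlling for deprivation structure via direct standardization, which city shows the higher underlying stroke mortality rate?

Standard weights: 0.42, 0.30, 0.03, 0.13, 0.08, 0.04.
Millbrook: 0.4200×8.68 + 0.3000×32.45 + 0.0300×90.60 + 0.1300×93.15 + 0.0800×213.41 + 0.0400×192.80 = 52.9929 per 100,000.
Calder: 0.4200×7.00 + 0.3000×26.81 + 0.0300×70.15 + 0.1300×75.38 + 0.0800×187.15 + 0.0400×236.56 = 47.3213 per 100,000.

Millbrook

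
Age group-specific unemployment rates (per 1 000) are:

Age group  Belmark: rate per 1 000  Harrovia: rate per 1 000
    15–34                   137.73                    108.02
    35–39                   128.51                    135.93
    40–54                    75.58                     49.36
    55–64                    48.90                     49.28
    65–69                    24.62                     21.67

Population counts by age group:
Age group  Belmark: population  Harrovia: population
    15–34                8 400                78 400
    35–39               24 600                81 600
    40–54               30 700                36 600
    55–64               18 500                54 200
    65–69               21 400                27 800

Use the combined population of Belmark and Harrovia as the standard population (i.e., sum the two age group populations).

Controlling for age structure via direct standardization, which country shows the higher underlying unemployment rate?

Belmark

Combined standard total = 382 200; weights = 0.2271, 0.2779, 0.1761, 0.1902, 0.1287.
Belmark: 0.2271×137.73 + 0.2779×128.51 + 0.1761×75.58 + 0.1902×48.90 + 0.1287×24.62 = 92.7671 per 1 000.
Harrovia: 0.2271×108.02 + 0.2779×135.93 + 0.1761×49.36 + 0.1902×49.28 + 0.1287×21.67 = 83.1571 per 1 000.
The crude rates (77.90 vs 88.44) would put Harrovia higher, but that reflects its age composition; once standardized to a common age structure, Belmark has the higher underlying rate.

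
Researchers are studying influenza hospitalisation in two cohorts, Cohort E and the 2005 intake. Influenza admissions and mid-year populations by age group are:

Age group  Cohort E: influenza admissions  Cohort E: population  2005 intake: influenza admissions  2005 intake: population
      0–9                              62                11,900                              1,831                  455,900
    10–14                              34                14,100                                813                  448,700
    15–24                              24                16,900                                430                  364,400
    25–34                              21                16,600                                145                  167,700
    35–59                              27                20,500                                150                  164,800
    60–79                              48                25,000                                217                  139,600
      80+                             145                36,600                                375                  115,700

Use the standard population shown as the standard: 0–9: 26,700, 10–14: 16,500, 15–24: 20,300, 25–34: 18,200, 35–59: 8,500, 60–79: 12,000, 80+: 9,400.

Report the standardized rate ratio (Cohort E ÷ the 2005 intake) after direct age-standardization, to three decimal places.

1.293

Age-specific rates per 100,000 for Cohort E: 521.01, 241.13, 142.01, 126.51, 131.71, 192.00, 396.17.
For the 2005 intake: 401.62, 181.19, 118.00, 86.46, 91.02, 155.44, 324.11.
Standard total = 111,600; weights = 0.2392, 0.1478, 0.1819, 0.1631, 0.0762, 0.1075, 0.0842.
Cohort E: 0.2392×521.01 + 0.1478×241.13 + 0.1819×142.01 + 0.1631×126.51 + 0.0762×131.71 + 0.1075×192.00 + 0.0842×396.17 = 270.8105 per 100,000.
The 2005 intake: 0.2392×401.62 + 0.1478×181.19 + 0.1819×118.00 + 0.1631×86.46 + 0.0762×91.02 + 0.1075×155.44 + 0.0842×324.11 = 209.3883 per 100,000.
Ratio = 270.8105 ÷ 209.3883 = 1.29334.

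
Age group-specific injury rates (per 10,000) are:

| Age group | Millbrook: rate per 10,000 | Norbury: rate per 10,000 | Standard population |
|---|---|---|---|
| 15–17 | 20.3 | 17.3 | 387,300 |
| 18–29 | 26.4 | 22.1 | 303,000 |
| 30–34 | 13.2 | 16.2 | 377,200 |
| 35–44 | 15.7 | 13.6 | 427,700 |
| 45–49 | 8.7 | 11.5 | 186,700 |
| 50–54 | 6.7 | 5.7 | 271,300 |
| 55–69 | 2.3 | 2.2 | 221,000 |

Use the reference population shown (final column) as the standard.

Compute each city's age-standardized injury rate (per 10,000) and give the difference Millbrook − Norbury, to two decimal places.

0.92

Standard total = 2,174,200; weights = 0.1781, 0.1394, 0.1735, 0.1967, 0.0859, 0.1248, 0.1016.
Millbrook: 0.1781×20.3 + 0.1394×26.4 + 0.1735×13.2 + 0.1967×15.7 + 0.0859×8.7 + 0.1248×6.7 + 0.1016×2.3 = 14.4907 per 10,000.
Norbury: 0.1781×17.3 + 0.1394×22.1 + 0.1735×16.2 + 0.1967×13.6 + 0.0859×11.5 + 0.1248×5.7 + 0.1016×2.2 = 13.5699 per 10,000.
Difference = 14.4907 − 13.5699 = 0.9208.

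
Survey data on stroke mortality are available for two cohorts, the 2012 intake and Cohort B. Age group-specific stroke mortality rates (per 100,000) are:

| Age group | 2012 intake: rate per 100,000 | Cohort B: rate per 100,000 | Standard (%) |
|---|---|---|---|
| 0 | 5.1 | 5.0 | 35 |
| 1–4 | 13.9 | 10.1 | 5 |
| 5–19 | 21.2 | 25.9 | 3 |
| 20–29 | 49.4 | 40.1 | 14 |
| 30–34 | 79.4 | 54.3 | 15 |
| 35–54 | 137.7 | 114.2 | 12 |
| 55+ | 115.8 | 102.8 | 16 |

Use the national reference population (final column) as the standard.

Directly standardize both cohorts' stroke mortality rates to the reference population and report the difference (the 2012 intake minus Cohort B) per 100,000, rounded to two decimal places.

10.05

Standard weights: 0.35, 0.05, 0.03, 0.14, 0.15, 0.12, 0.16.
The 2012 intake: 0.3500×5.1 + 0.0500×13.9 + 0.0300×21.2 + 0.1400×49.4 + 0.1500×79.4 + 0.1200×137.7 + 0.1600×115.8 = 56.9940 per 100,000.
Cohort B: 0.3500×5.0 + 0.0500×10.1 + 0.0300×25.9 + 0.1400×40.1 + 0.1500×54.3 + 0.1200×114.2 + 0.1600×102.8 = 46.9430 per 100,000.
Difference = 56.9940 − 46.9430 = 10.0510.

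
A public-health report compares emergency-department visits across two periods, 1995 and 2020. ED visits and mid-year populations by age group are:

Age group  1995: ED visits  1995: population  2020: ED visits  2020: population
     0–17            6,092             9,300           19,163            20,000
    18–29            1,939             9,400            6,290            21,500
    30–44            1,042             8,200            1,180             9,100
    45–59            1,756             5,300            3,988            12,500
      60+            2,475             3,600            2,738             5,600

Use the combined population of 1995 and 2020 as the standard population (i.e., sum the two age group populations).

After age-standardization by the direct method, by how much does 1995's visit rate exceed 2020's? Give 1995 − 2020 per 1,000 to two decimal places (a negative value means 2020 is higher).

Age-specific rates per 1,000 for 1995: 655.054, 206.277, 127.073, 331.321, 687.500.
For 2020: 958.150, 292.558, 129.670, 319.040, 488.929.
Combined standard total = 104,500; weights = 0.2804, 0.2957, 0.1656, 0.1703, 0.0880.
1995: 0.2804×655.054 + 0.2957×206.277 + 0.1656×127.073 + 0.1703×331.321 + 0.0880×687.500 = 382.6593 per 1,000.
2020: 0.2804×958.150 + 0.2957×292.558 + 0.1656×129.670 + 0.1703×319.040 + 0.0880×488.929 = 474.0114 per 1,000.
Difference = 382.6593 − 474.0114 = -91.3521.

-91.35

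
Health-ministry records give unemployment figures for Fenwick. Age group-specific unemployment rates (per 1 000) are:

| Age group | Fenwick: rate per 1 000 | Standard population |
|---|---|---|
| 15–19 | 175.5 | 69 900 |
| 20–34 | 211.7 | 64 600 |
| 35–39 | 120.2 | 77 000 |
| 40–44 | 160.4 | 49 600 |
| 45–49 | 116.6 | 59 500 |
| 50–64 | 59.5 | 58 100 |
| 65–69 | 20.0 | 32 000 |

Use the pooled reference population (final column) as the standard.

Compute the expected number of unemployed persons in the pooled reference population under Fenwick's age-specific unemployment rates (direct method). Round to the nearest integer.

54189

Expected unemployed persons = Σ (standard pop × age-specific rate ÷ 1 000)
= 69 900×175.5/1 000 + 64 600×211.7/1 000 + 77 000×120.2/1 000 + 49 600×160.4/1 000 + 59 500×116.6/1 000 + 58 100×59.5/1 000 + 32 000×20.0/1 000
= 12267.45 + 13675.82 + 9255.40 + 7955.84 + 6937.70 + 3456.95 + 640.00 = 54189.16.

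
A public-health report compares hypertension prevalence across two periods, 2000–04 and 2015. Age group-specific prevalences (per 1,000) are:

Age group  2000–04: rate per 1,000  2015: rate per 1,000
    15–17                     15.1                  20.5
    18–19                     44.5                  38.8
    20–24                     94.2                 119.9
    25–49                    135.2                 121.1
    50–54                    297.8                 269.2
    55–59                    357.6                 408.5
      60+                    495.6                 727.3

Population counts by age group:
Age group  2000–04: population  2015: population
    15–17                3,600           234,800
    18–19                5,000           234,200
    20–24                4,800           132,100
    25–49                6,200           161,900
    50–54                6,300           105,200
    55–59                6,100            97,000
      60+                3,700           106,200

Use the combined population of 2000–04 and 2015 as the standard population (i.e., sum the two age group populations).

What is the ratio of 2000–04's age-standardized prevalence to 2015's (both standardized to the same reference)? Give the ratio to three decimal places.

Combined standard total = 1,107,100; weights = 0.2153, 0.2161, 0.1237, 0.1518, 0.1007, 0.0931, 0.0993.
2000–04: 0.2153×15.1 + 0.2161×44.5 + 0.1237×94.2 + 0.1518×135.2 + 0.1007×297.8 + 0.0931×357.6 + 0.0993×495.6 = 157.5350 per 1,000.
2015: 0.2153×20.5 + 0.2161×38.8 + 0.1237×119.9 + 0.1518×121.1 + 0.1007×269.2 + 0.0931×408.5 + 0.0993×727.3 = 183.3636 per 1,000.
Ratio = 157.5350 ÷ 183.3636 = 0.85914.

0.859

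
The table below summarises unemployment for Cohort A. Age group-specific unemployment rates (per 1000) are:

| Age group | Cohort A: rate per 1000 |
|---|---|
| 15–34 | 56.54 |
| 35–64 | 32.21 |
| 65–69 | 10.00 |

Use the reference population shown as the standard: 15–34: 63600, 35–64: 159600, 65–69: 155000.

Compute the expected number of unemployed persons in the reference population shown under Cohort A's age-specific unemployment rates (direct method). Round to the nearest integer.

Expected unemployed persons = Σ (standard pop × age-specific rate ÷ 1000)
= 63600×56.54/1000 + 159600×32.21/1000 + 155000×10.00/1000
= 3595.94 + 5140.72 + 1550.00 = 10286.66.

10287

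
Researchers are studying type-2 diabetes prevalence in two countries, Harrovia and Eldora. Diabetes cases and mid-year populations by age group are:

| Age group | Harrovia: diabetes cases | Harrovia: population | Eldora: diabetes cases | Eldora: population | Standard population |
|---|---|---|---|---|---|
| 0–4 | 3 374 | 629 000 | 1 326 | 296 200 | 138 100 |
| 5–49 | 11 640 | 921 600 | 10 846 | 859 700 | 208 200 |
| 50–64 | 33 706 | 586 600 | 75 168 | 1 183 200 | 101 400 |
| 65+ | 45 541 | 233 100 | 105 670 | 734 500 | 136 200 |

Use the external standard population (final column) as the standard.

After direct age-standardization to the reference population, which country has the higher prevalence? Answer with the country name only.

Harrovia

Age-specific rates per 1 000 for Harrovia: 5.364, 12.630, 57.460, 195.371.
For Eldora: 4.477, 12.616, 63.529, 143.867.
Standard total = 583 900; weights = 0.2365, 0.3566, 0.1737, 0.2333.
Harrovia: 0.2365×5.364 + 0.3566×12.630 + 0.1737×57.460 + 0.2333×195.371 = 61.3228 per 1 000.
Eldora: 0.2365×4.477 + 0.3566×12.616 + 0.1737×63.529 + 0.2333×143.867 = 50.1480 per 1 000.
The crude rates (39.77 vs 62.80) would put Eldora higher, but that reflects its age composition; once standardized to a common age structure, Harrovia has the higher underlying rate.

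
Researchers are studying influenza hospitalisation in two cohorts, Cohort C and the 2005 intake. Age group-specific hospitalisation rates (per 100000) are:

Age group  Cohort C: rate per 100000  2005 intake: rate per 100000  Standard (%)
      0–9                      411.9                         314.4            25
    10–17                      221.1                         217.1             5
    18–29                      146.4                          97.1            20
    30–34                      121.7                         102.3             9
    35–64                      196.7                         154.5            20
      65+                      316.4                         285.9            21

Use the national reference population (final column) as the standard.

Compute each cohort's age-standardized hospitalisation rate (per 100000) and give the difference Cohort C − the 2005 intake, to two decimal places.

Standard weights: 0.25, 0.05, 0.20, 0.09, 0.20, 0.21.
Cohort C: 0.2500×411.9 + 0.0500×221.1 + 0.2000×146.4 + 0.0900×121.7 + 0.2000×196.7 + 0.2100×316.4 = 260.0470 per 100000.
The 2005 intake: 0.2500×314.4 + 0.0500×217.1 + 0.2000×97.1 + 0.0900×102.3 + 0.2000×154.5 + 0.2100×285.9 = 209.0210 per 100000.
Difference = 260.0470 − 209.0210 = 51.0260.

51.03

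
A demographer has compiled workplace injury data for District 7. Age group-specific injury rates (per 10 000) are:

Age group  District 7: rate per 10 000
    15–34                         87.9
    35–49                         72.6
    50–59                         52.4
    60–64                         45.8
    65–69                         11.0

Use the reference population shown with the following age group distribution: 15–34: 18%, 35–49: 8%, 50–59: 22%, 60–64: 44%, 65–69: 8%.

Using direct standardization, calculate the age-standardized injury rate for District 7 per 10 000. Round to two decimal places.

54.19

Standard weights: 0.18, 0.08, 0.22, 0.44, 0.08.
Standardized rate: 0.1800×87.9 + 0.0800×72.6 + 0.2200×52.4 + 0.4400×45.8 + 0.0800×11.0 = 54.1900 per 10 000.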